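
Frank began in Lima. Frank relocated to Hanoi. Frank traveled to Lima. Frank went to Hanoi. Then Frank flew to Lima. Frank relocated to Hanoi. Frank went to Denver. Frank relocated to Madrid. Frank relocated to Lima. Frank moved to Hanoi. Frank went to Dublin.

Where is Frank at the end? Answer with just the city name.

Answer: Dublin

Derivation:
Tracking Frank's location:
Start: Frank is in Lima.
After move 1: Lima -> Hanoi. Frank is in Hanoi.
After move 2: Hanoi -> Lima. Frank is in Lima.
After move 3: Lima -> Hanoi. Frank is in Hanoi.
After move 4: Hanoi -> Lima. Frank is in Lima.
After move 5: Lima -> Hanoi. Frank is in Hanoi.
After move 6: Hanoi -> Denver. Frank is in Denver.
After move 7: Denver -> Madrid. Frank is in Madrid.
After move 8: Madrid -> Lima. Frank is in Lima.
After move 9: Lima -> Hanoi. Frank is in Hanoi.
After move 10: Hanoi -> Dublin. Frank is in Dublin.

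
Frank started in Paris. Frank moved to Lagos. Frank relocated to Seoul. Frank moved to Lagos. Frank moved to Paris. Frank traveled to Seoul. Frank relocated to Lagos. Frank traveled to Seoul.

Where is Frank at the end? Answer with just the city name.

Tracking Frank's location:
Start: Frank is in Paris.
After move 1: Paris -> Lagos. Frank is in Lagos.
After move 2: Lagos -> Seoul. Frank is in Seoul.
After move 3: Seoul -> Lagos. Frank is in Lagos.
After move 4: Lagos -> Paris. Frank is in Paris.
After move 5: Paris -> Seoul. Frank is in Seoul.
After move 6: Seoul -> Lagos. Frank is in Lagos.
After move 7: Lagos -> Seoul. Frank is in Seoul.

Answer: Seoul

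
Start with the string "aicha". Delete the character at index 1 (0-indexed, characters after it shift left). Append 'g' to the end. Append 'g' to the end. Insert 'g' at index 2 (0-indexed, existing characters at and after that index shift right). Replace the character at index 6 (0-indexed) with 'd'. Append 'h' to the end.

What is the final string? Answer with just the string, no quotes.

Answer: acghagdh

Derivation:
Applying each edit step by step:
Start: "aicha"
Op 1 (delete idx 1 = 'i'): "aicha" -> "acha"
Op 2 (append 'g'): "acha" -> "achag"
Op 3 (append 'g'): "achag" -> "achagg"
Op 4 (insert 'g' at idx 2): "achagg" -> "acghagg"
Op 5 (replace idx 6: 'g' -> 'd'): "acghagg" -> "acghagd"
Op 6 (append 'h'): "acghagd" -> "acghagdh"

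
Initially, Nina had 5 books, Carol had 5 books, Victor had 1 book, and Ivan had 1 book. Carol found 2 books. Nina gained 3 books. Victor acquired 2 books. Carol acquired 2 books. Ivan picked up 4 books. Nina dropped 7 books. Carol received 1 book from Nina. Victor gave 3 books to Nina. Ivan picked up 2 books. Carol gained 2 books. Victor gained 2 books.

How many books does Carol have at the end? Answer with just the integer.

Tracking counts step by step:
Start: Nina=5, Carol=5, Victor=1, Ivan=1
Event 1 (Carol +2): Carol: 5 -> 7. State: Nina=5, Carol=7, Victor=1, Ivan=1
Event 2 (Nina +3): Nina: 5 -> 8. State: Nina=8, Carol=7, Victor=1, Ivan=1
Event 3 (Victor +2): Victor: 1 -> 3. State: Nina=8, Carol=7, Victor=3, Ivan=1
Event 4 (Carol +2): Carol: 7 -> 9. State: Nina=8, Carol=9, Victor=3, Ivan=1
Event 5 (Ivan +4): Ivan: 1 -> 5. State: Nina=8, Carol=9, Victor=3, Ivan=5
Event 6 (Nina -7): Nina: 8 -> 1. State: Nina=1, Carol=9, Victor=3, Ivan=5
Event 7 (Nina -> Carol, 1): Nina: 1 -> 0, Carol: 9 -> 10. State: Nina=0, Carol=10, Victor=3, Ivan=5
Event 8 (Victor -> Nina, 3): Victor: 3 -> 0, Nina: 0 -> 3. State: Nina=3, Carol=10, Victor=0, Ivan=5
Event 9 (Ivan +2): Ivan: 5 -> 7. State: Nina=3, Carol=10, Victor=0, Ivan=7
Event 10 (Carol +2): Carol: 10 -> 12. State: Nina=3, Carol=12, Victor=0, Ivan=7
Event 11 (Victor +2): Victor: 0 -> 2. State: Nina=3, Carol=12, Victor=2, Ivan=7

Carol's final count: 12

Answer: 12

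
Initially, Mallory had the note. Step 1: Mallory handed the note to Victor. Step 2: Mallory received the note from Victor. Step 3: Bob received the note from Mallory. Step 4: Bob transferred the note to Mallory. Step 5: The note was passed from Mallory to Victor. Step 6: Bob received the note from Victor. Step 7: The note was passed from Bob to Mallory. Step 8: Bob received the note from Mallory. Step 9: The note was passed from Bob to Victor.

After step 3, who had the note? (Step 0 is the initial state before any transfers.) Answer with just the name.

Answer: Bob

Derivation:
Tracking the note holder through step 3:
After step 0 (start): Mallory
After step 1: Victor
After step 2: Mallory
After step 3: Bob

At step 3, the holder is Bob.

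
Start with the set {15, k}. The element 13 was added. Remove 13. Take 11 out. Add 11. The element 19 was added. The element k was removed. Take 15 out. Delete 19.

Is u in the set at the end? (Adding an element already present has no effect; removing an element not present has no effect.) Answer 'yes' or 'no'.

Answer: no

Derivation:
Tracking the set through each operation:
Start: {15, k}
Event 1 (add 13): added. Set: {13, 15, k}
Event 2 (remove 13): removed. Set: {15, k}
Event 3 (remove 11): not present, no change. Set: {15, k}
Event 4 (add 11): added. Set: {11, 15, k}
Event 5 (add 19): added. Set: {11, 15, 19, k}
Event 6 (remove k): removed. Set: {11, 15, 19}
Event 7 (remove 15): removed. Set: {11, 19}
Event 8 (remove 19): removed. Set: {11}

Final set: {11} (size 1)
u is NOT in the final set.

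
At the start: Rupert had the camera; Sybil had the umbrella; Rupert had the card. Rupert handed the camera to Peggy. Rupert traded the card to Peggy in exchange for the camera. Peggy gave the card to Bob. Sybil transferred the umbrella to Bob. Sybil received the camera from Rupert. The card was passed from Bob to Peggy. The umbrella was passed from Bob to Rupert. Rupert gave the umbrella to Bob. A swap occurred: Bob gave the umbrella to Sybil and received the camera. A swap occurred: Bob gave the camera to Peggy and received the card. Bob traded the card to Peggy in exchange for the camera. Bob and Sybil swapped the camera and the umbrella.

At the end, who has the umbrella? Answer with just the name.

Tracking all object holders:
Start: camera:Rupert, umbrella:Sybil, card:Rupert
Event 1 (give camera: Rupert -> Peggy). State: camera:Peggy, umbrella:Sybil, card:Rupert
Event 2 (swap card<->camera: now card:Peggy, camera:Rupert). State: camera:Rupert, umbrella:Sybil, card:Peggy
Event 3 (give card: Peggy -> Bob). State: camera:Rupert, umbrella:Sybil, card:Bob
Event 4 (give umbrella: Sybil -> Bob). State: camera:Rupert, umbrella:Bob, card:Bob
Event 5 (give camera: Rupert -> Sybil). State: camera:Sybil, umbrella:Bob, card:Bob
Event 6 (give card: Bob -> Peggy). State: camera:Sybil, umbrella:Bob, card:Peggy
Event 7 (give umbrella: Bob -> Rupert). State: camera:Sybil, umbrella:Rupert, card:Peggy
Event 8 (give umbrella: Rupert -> Bob). State: camera:Sybil, umbrella:Bob, card:Peggy
Event 9 (swap umbrella<->camera: now umbrella:Sybil, camera:Bob). State: camera:Bob, umbrella:Sybil, card:Peggy
Event 10 (swap camera<->card: now camera:Peggy, card:Bob). State: camera:Peggy, umbrella:Sybil, card:Bob
Event 11 (swap card<->camera: now card:Peggy, camera:Bob). State: camera:Bob, umbrella:Sybil, card:Peggy
Event 12 (swap camera<->umbrella: now camera:Sybil, umbrella:Bob). State: camera:Sybil, umbrella:Bob, card:Peggy

Final state: camera:Sybil, umbrella:Bob, card:Peggy
The umbrella is held by Bob.

Answer: Bob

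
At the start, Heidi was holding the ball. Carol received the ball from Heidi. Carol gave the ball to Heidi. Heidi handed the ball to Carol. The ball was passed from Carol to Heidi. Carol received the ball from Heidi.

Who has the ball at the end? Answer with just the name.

Tracking the ball through each event:
Start: Heidi has the ball.
After event 1: Carol has the ball.
After event 2: Heidi has the ball.
After event 3: Carol has the ball.
After event 4: Heidi has the ball.
After event 5: Carol has the ball.

Answer: Carol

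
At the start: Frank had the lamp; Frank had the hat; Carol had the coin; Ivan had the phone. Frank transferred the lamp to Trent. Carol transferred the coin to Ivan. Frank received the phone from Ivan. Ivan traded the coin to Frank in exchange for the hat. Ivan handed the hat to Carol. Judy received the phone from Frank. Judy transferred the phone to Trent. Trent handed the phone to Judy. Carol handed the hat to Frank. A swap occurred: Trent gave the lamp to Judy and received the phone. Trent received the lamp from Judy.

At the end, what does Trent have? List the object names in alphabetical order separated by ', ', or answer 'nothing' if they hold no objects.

Answer: lamp, phone

Derivation:
Tracking all object holders:
Start: lamp:Frank, hat:Frank, coin:Carol, phone:Ivan
Event 1 (give lamp: Frank -> Trent). State: lamp:Trent, hat:Frank, coin:Carol, phone:Ivan
Event 2 (give coin: Carol -> Ivan). State: lamp:Trent, hat:Frank, coin:Ivan, phone:Ivan
Event 3 (give phone: Ivan -> Frank). State: lamp:Trent, hat:Frank, coin:Ivan, phone:Frank
Event 4 (swap coin<->hat: now coin:Frank, hat:Ivan). State: lamp:Trent, hat:Ivan, coin:Frank, phone:Frank
Event 5 (give hat: Ivan -> Carol). State: lamp:Trent, hat:Carol, coin:Frank, phone:Frank
Event 6 (give phone: Frank -> Judy). State: lamp:Trent, hat:Carol, coin:Frank, phone:Judy
Event 7 (give phone: Judy -> Trent). State: lamp:Trent, hat:Carol, coin:Frank, phone:Trent
Event 8 (give phone: Trent -> Judy). State: lamp:Trent, hat:Carol, coin:Frank, phone:Judy
Event 9 (give hat: Carol -> Frank). State: lamp:Trent, hat:Frank, coin:Frank, phone:Judy
Event 10 (swap lamp<->phone: now lamp:Judy, phone:Trent). State: lamp:Judy, hat:Frank, coin:Frank, phone:Trent
Event 11 (give lamp: Judy -> Trent). State: lamp:Trent, hat:Frank, coin:Frank, phone:Trent

Final state: lamp:Trent, hat:Frank, coin:Frank, phone:Trent
Trent holds: lamp, phone.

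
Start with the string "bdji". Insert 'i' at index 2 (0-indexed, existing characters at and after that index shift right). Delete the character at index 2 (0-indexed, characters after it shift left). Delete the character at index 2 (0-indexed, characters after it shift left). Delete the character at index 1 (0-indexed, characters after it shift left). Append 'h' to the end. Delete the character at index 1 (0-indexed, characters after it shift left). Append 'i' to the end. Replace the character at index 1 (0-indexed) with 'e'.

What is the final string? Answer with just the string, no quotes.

Applying each edit step by step:
Start: "bdji"
Op 1 (insert 'i' at idx 2): "bdji" -> "bdiji"
Op 2 (delete idx 2 = 'i'): "bdiji" -> "bdji"
Op 3 (delete idx 2 = 'j'): "bdji" -> "bdi"
Op 4 (delete idx 1 = 'd'): "bdi" -> "bi"
Op 5 (append 'h'): "bi" -> "bih"
Op 6 (delete idx 1 = 'i'): "bih" -> "bh"
Op 7 (append 'i'): "bh" -> "bhi"
Op 8 (replace idx 1: 'h' -> 'e'): "bhi" -> "bei"

Answer: bei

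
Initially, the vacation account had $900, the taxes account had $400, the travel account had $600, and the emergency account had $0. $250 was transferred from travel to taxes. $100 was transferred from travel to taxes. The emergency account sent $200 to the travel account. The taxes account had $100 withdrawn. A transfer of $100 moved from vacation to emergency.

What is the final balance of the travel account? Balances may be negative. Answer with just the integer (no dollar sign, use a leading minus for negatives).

Answer: 450

Derivation:
Tracking account balances step by step:
Start: vacation=900, taxes=400, travel=600, emergency=0
Event 1 (transfer 250 travel -> taxes): travel: 600 - 250 = 350, taxes: 400 + 250 = 650. Balances: vacation=900, taxes=650, travel=350, emergency=0
Event 2 (transfer 100 travel -> taxes): travel: 350 - 100 = 250, taxes: 650 + 100 = 750. Balances: vacation=900, taxes=750, travel=250, emergency=0
Event 3 (transfer 200 emergency -> travel): emergency: 0 - 200 = -200, travel: 250 + 200 = 450. Balances: vacation=900, taxes=750, travel=450, emergency=-200
Event 4 (withdraw 100 from taxes): taxes: 750 - 100 = 650. Balances: vacation=900, taxes=650, travel=450, emergency=-200
Event 5 (transfer 100 vacation -> emergency): vacation: 900 - 100 = 800, emergency: -200 + 100 = -100. Balances: vacation=800, taxes=650, travel=450, emergency=-100

Final balance of travel: 450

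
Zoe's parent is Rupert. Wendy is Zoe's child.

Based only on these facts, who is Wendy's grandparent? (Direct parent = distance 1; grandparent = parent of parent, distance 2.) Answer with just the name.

Answer: Rupert

Derivation:
Reconstructing the parent chain from the given facts:
  Rupert -> Zoe -> Wendy
(each arrow means 'parent of the next')
Positions in the chain (0 = top):
  position of Rupert: 0
  position of Zoe: 1
  position of Wendy: 2

Wendy is at position 2; the grandparent is 2 steps up the chain, i.e. position 0: Rupert.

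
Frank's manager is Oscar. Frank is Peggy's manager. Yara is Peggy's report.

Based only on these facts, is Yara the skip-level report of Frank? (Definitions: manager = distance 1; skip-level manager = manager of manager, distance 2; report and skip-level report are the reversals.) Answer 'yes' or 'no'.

Answer: yes

Derivation:
Reconstructing the manager chain from the given facts:
  Oscar -> Frank -> Peggy -> Yara
(each arrow means 'manager of the next')
Positions in the chain (0 = top):
  position of Oscar: 0
  position of Frank: 1
  position of Peggy: 2
  position of Yara: 3

Yara is at position 3, Frank is at position 1; signed distance (j - i) = -2.
'skip-level report' requires j - i = -2. Actual distance is -2, so the relation HOLDS.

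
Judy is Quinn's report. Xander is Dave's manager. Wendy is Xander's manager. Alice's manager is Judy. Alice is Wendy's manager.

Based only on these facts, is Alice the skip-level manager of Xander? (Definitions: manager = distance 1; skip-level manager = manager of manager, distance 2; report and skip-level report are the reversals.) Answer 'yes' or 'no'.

Reconstructing the manager chain from the given facts:
  Quinn -> Judy -> Alice -> Wendy -> Xander -> Dave
(each arrow means 'manager of the next')
Positions in the chain (0 = top):
  position of Quinn: 0
  position of Judy: 1
  position of Alice: 2
  position of Wendy: 3
  position of Xander: 4
  position of Dave: 5

Alice is at position 2, Xander is at position 4; signed distance (j - i) = 2.
'skip-level manager' requires j - i = 2. Actual distance is 2, so the relation HOLDS.

Answer: yes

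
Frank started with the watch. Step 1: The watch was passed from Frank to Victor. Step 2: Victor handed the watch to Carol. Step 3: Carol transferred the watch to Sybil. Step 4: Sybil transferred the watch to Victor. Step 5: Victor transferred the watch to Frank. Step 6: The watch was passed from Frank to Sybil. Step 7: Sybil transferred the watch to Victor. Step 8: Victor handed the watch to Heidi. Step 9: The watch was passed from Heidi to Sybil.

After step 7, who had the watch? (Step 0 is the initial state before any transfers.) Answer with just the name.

Tracking the watch holder through step 7:
After step 0 (start): Frank
After step 1: Victor
After step 2: Carol
After step 3: Sybil
After step 4: Victor
After step 5: Frank
After step 6: Sybil
After step 7: Victor

At step 7, the holder is Victor.

Answer: Victor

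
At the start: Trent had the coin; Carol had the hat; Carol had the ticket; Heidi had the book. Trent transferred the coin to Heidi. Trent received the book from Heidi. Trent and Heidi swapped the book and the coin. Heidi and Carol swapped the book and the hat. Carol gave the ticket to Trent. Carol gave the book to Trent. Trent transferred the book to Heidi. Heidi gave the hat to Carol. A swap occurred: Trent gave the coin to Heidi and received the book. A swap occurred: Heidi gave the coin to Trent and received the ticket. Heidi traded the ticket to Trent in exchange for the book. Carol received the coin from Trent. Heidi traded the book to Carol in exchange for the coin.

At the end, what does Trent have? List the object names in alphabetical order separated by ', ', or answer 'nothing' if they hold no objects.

Tracking all object holders:
Start: coin:Trent, hat:Carol, ticket:Carol, book:Heidi
Event 1 (give coin: Trent -> Heidi). State: coin:Heidi, hat:Carol, ticket:Carol, book:Heidi
Event 2 (give book: Heidi -> Trent). State: coin:Heidi, hat:Carol, ticket:Carol, book:Trent
Event 3 (swap book<->coin: now book:Heidi, coin:Trent). State: coin:Trent, hat:Carol, ticket:Carol, book:Heidi
Event 4 (swap book<->hat: now book:Carol, hat:Heidi). State: coin:Trent, hat:Heidi, ticket:Carol, book:Carol
Event 5 (give ticket: Carol -> Trent). State: coin:Trent, hat:Heidi, ticket:Trent, book:Carol
Event 6 (give book: Carol -> Trent). State: coin:Trent, hat:Heidi, ticket:Trent, book:Trent
Event 7 (give book: Trent -> Heidi). State: coin:Trent, hat:Heidi, ticket:Trent, book:Heidi
Event 8 (give hat: Heidi -> Carol). State: coin:Trent, hat:Carol, ticket:Trent, book:Heidi
Event 9 (swap coin<->book: now coin:Heidi, book:Trent). State: coin:Heidi, hat:Carol, ticket:Trent, book:Trent
Event 10 (swap coin<->ticket: now coin:Trent, ticket:Heidi). State: coin:Trent, hat:Carol, ticket:Heidi, book:Trent
Event 11 (swap ticket<->book: now ticket:Trent, book:Heidi). State: coin:Trent, hat:Carol, ticket:Trent, book:Heidi
Event 12 (give coin: Trent -> Carol). State: coin:Carol, hat:Carol, ticket:Trent, book:Heidi
Event 13 (swap book<->coin: now book:Carol, coin:Heidi). State: coin:Heidi, hat:Carol, ticket:Trent, book:Carol

Final state: coin:Heidi, hat:Carol, ticket:Trent, book:Carol
Trent holds: ticket.

Answer: ticket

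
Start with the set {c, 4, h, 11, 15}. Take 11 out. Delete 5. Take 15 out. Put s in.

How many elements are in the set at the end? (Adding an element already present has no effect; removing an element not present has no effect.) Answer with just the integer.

Answer: 4

Derivation:
Tracking the set through each operation:
Start: {11, 15, 4, c, h}
Event 1 (remove 11): removed. Set: {15, 4, c, h}
Event 2 (remove 5): not present, no change. Set: {15, 4, c, h}
Event 3 (remove 15): removed. Set: {4, c, h}
Event 4 (add s): added. Set: {4, c, h, s}

Final set: {4, c, h, s} (size 4)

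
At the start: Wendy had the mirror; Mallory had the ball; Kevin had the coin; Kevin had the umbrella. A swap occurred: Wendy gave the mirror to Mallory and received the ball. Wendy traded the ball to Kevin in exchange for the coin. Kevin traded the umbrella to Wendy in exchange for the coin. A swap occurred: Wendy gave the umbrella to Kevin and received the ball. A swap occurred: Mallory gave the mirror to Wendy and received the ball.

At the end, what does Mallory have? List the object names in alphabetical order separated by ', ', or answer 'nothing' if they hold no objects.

Tracking all object holders:
Start: mirror:Wendy, ball:Mallory, coin:Kevin, umbrella:Kevin
Event 1 (swap mirror<->ball: now mirror:Mallory, ball:Wendy). State: mirror:Mallory, ball:Wendy, coin:Kevin, umbrella:Kevin
Event 2 (swap ball<->coin: now ball:Kevin, coin:Wendy). State: mirror:Mallory, ball:Kevin, coin:Wendy, umbrella:Kevin
Event 3 (swap umbrella<->coin: now umbrella:Wendy, coin:Kevin). State: mirror:Mallory, ball:Kevin, coin:Kevin, umbrella:Wendy
Event 4 (swap umbrella<->ball: now umbrella:Kevin, ball:Wendy). State: mirror:Mallory, ball:Wendy, coin:Kevin, umbrella:Kevin
Event 5 (swap mirror<->ball: now mirror:Wendy, ball:Mallory). State: mirror:Wendy, ball:Mallory, coin:Kevin, umbrella:Kevin

Final state: mirror:Wendy, ball:Mallory, coin:Kevin, umbrella:Kevin
Mallory holds: ball.

Answer: ball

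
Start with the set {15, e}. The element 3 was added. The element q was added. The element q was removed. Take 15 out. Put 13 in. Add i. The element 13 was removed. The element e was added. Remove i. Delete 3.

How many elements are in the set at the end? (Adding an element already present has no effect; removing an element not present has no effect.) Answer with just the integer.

Tracking the set through each operation:
Start: {15, e}
Event 1 (add 3): added. Set: {15, 3, e}
Event 2 (add q): added. Set: {15, 3, e, q}
Event 3 (remove q): removed. Set: {15, 3, e}
Event 4 (remove 15): removed. Set: {3, e}
Event 5 (add 13): added. Set: {13, 3, e}
Event 6 (add i): added. Set: {13, 3, e, i}
Event 7 (remove 13): removed. Set: {3, e, i}
Event 8 (add e): already present, no change. Set: {3, e, i}
Event 9 (remove i): removed. Set: {3, e}
Event 10 (remove 3): removed. Set: {e}

Final set: {e} (size 1)

Answer: 1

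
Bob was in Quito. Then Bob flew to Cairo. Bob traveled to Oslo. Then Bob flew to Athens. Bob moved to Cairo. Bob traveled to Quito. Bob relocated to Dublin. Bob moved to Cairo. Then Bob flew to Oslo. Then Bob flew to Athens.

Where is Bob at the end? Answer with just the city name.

Answer: Athens

Derivation:
Tracking Bob's location:
Start: Bob is in Quito.
After move 1: Quito -> Cairo. Bob is in Cairo.
After move 2: Cairo -> Oslo. Bob is in Oslo.
After move 3: Oslo -> Athens. Bob is in Athens.
After move 4: Athens -> Cairo. Bob is in Cairo.
After move 5: Cairo -> Quito. Bob is in Quito.
After move 6: Quito -> Dublin. Bob is in Dublin.
After move 7: Dublin -> Cairo. Bob is in Cairo.
After move 8: Cairo -> Oslo. Bob is in Oslo.
After move 9: Oslo -> Athens. Bob is in Athens.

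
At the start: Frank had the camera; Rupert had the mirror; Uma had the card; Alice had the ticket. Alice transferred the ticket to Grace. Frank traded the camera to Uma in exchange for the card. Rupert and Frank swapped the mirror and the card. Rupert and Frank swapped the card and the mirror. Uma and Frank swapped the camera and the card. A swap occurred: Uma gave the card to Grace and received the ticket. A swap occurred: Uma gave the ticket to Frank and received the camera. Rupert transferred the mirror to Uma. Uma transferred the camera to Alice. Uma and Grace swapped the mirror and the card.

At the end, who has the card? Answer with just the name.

Tracking all object holders:
Start: camera:Frank, mirror:Rupert, card:Uma, ticket:Alice
Event 1 (give ticket: Alice -> Grace). State: camera:Frank, mirror:Rupert, card:Uma, ticket:Grace
Event 2 (swap camera<->card: now camera:Uma, card:Frank). State: camera:Uma, mirror:Rupert, card:Frank, ticket:Grace
Event 3 (swap mirror<->card: now mirror:Frank, card:Rupert). State: camera:Uma, mirror:Frank, card:Rupert, ticket:Grace
Event 4 (swap card<->mirror: now card:Frank, mirror:Rupert). State: camera:Uma, mirror:Rupert, card:Frank, ticket:Grace
Event 5 (swap camera<->card: now camera:Frank, card:Uma). State: camera:Frank, mirror:Rupert, card:Uma, ticket:Grace
Event 6 (swap card<->ticket: now card:Grace, ticket:Uma). State: camera:Frank, mirror:Rupert, card:Grace, ticket:Uma
Event 7 (swap ticket<->camera: now ticket:Frank, camera:Uma). State: camera:Uma, mirror:Rupert, card:Grace, ticket:Frank
Event 8 (give mirror: Rupert -> Uma). State: camera:Uma, mirror:Uma, card:Grace, ticket:Frank
Event 9 (give camera: Uma -> Alice). State: camera:Alice, mirror:Uma, card:Grace, ticket:Frank
Event 10 (swap mirror<->card: now mirror:Grace, card:Uma). State: camera:Alice, mirror:Grace, card:Uma, ticket:Frank

Final state: camera:Alice, mirror:Grace, card:Uma, ticket:Frank
The card is held by Uma.

Answer: Uma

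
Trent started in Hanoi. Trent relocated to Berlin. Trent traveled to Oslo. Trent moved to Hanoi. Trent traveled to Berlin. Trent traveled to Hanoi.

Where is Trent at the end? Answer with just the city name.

Tracking Trent's location:
Start: Trent is in Hanoi.
After move 1: Hanoi -> Berlin. Trent is in Berlin.
After move 2: Berlin -> Oslo. Trent is in Oslo.
After move 3: Oslo -> Hanoi. Trent is in Hanoi.
After move 4: Hanoi -> Berlin. Trent is in Berlin.
After move 5: Berlin -> Hanoi. Trent is in Hanoi.

Answer: Hanoi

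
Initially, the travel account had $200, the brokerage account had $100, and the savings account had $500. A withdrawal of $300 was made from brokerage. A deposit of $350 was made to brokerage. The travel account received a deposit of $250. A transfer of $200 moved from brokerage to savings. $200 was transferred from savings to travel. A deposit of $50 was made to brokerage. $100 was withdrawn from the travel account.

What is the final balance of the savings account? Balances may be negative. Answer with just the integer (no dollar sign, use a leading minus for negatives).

Answer: 500

Derivation:
Tracking account balances step by step:
Start: travel=200, brokerage=100, savings=500
Event 1 (withdraw 300 from brokerage): brokerage: 100 - 300 = -200. Balances: travel=200, brokerage=-200, savings=500
Event 2 (deposit 350 to brokerage): brokerage: -200 + 350 = 150. Balances: travel=200, brokerage=150, savings=500
Event 3 (deposit 250 to travel): travel: 200 + 250 = 450. Balances: travel=450, brokerage=150, savings=500
Event 4 (transfer 200 brokerage -> savings): brokerage: 150 - 200 = -50, savings: 500 + 200 = 700. Balances: travel=450, brokerage=-50, savings=700
Event 5 (transfer 200 savings -> travel): savings: 700 - 200 = 500, travel: 450 + 200 = 650. Balances: travel=650, brokerage=-50, savings=500
Event 6 (deposit 50 to brokerage): brokerage: -50 + 50 = 0. Balances: travel=650, brokerage=0, savings=500
Event 7 (withdraw 100 from travel): travel: 650 - 100 = 550. Balances: travel=550, brokerage=0, savings=500

Final balance of savings: 500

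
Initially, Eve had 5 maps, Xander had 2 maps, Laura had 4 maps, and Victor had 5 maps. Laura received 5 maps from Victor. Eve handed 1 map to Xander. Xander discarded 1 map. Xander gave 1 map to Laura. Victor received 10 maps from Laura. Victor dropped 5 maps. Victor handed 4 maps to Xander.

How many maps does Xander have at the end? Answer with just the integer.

Tracking counts step by step:
Start: Eve=5, Xander=2, Laura=4, Victor=5
Event 1 (Victor -> Laura, 5): Victor: 5 -> 0, Laura: 4 -> 9. State: Eve=5, Xander=2, Laura=9, Victor=0
Event 2 (Eve -> Xander, 1): Eve: 5 -> 4, Xander: 2 -> 3. State: Eve=4, Xander=3, Laura=9, Victor=0
Event 3 (Xander -1): Xander: 3 -> 2. State: Eve=4, Xander=2, Laura=9, Victor=0
Event 4 (Xander -> Laura, 1): Xander: 2 -> 1, Laura: 9 -> 10. State: Eve=4, Xander=1, Laura=10, Victor=0
Event 5 (Laura -> Victor, 10): Laura: 10 -> 0, Victor: 0 -> 10. State: Eve=4, Xander=1, Laura=0, Victor=10
Event 6 (Victor -5): Victor: 10 -> 5. State: Eve=4, Xander=1, Laura=0, Victor=5
Event 7 (Victor -> Xander, 4): Victor: 5 -> 1, Xander: 1 -> 5. State: Eve=4, Xander=5, Laura=0, Victor=1

Xander's final count: 5

Answer: 5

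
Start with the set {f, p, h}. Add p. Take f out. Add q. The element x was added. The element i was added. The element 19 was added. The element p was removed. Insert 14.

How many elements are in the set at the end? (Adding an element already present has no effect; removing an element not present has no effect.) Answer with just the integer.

Tracking the set through each operation:
Start: {f, h, p}
Event 1 (add p): already present, no change. Set: {f, h, p}
Event 2 (remove f): removed. Set: {h, p}
Event 3 (add q): added. Set: {h, p, q}
Event 4 (add x): added. Set: {h, p, q, x}
Event 5 (add i): added. Set: {h, i, p, q, x}
Event 6 (add 19): added. Set: {19, h, i, p, q, x}
Event 7 (remove p): removed. Set: {19, h, i, q, x}
Event 8 (add 14): added. Set: {14, 19, h, i, q, x}

Final set: {14, 19, h, i, q, x} (size 6)

Answer: 6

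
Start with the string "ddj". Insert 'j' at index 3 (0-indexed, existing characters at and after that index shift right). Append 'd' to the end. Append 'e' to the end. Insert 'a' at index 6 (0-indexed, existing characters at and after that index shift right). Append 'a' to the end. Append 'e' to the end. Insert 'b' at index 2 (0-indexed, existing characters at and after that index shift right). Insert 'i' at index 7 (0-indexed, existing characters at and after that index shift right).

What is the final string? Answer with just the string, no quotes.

Applying each edit step by step:
Start: "ddj"
Op 1 (insert 'j' at idx 3): "ddj" -> "ddjj"
Op 2 (append 'd'): "ddjj" -> "ddjjd"
Op 3 (append 'e'): "ddjjd" -> "ddjjde"
Op 4 (insert 'a' at idx 6): "ddjjde" -> "ddjjdea"
Op 5 (append 'a'): "ddjjdea" -> "ddjjdeaa"
Op 6 (append 'e'): "ddjjdeaa" -> "ddjjdeaae"
Op 7 (insert 'b' at idx 2): "ddjjdeaae" -> "ddbjjdeaae"
Op 8 (insert 'i' at idx 7): "ddbjjdeaae" -> "ddbjjdeiaae"

Answer: ddbjjdeiaae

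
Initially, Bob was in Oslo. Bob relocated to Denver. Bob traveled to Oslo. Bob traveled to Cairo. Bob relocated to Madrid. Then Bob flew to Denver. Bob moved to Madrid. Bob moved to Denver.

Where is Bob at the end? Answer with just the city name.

Tracking Bob's location:
Start: Bob is in Oslo.
After move 1: Oslo -> Denver. Bob is in Denver.
After move 2: Denver -> Oslo. Bob is in Oslo.
After move 3: Oslo -> Cairo. Bob is in Cairo.
After move 4: Cairo -> Madrid. Bob is in Madrid.
After move 5: Madrid -> Denver. Bob is in Denver.
After move 6: Denver -> Madrid. Bob is in Madrid.
After move 7: Madrid -> Denver. Bob is in Denver.

Answer: Denver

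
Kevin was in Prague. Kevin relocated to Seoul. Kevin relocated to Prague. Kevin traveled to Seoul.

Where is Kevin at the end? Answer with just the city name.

Answer: Seoul

Derivation:
Tracking Kevin's location:
Start: Kevin is in Prague.
After move 1: Prague -> Seoul. Kevin is in Seoul.
After move 2: Seoul -> Prague. Kevin is in Prague.
After move 3: Prague -> Seoul. Kevin is in Seoul.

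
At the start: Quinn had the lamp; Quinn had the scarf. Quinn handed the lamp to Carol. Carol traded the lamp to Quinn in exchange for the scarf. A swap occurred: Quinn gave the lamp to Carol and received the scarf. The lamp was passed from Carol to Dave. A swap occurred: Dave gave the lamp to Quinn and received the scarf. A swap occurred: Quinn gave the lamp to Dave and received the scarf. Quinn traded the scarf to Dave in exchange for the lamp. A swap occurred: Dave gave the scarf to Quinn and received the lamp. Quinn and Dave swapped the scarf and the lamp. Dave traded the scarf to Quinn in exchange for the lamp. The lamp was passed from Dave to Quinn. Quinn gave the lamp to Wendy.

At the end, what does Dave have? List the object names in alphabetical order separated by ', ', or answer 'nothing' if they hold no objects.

Answer: nothing

Derivation:
Tracking all object holders:
Start: lamp:Quinn, scarf:Quinn
Event 1 (give lamp: Quinn -> Carol). State: lamp:Carol, scarf:Quinn
Event 2 (swap lamp<->scarf: now lamp:Quinn, scarf:Carol). State: lamp:Quinn, scarf:Carol
Event 3 (swap lamp<->scarf: now lamp:Carol, scarf:Quinn). State: lamp:Carol, scarf:Quinn
Event 4 (give lamp: Carol -> Dave). State: lamp:Dave, scarf:Quinn
Event 5 (swap lamp<->scarf: now lamp:Quinn, scarf:Dave). State: lamp:Quinn, scarf:Dave
Event 6 (swap lamp<->scarf: now lamp:Dave, scarf:Quinn). State: lamp:Dave, scarf:Quinn
Event 7 (swap scarf<->lamp: now scarf:Dave, lamp:Quinn). State: lamp:Quinn, scarf:Dave
Event 8 (swap scarf<->lamp: now scarf:Quinn, lamp:Dave). State: lamp:Dave, scarf:Quinn
Event 9 (swap scarf<->lamp: now scarf:Dave, lamp:Quinn). State: lamp:Quinn, scarf:Dave
Event 10 (swap scarf<->lamp: now scarf:Quinn, lamp:Dave). State: lamp:Dave, scarf:Quinn
Event 11 (give lamp: Dave -> Quinn). State: lamp:Quinn, scarf:Quinn
Event 12 (give lamp: Quinn -> Wendy). State: lamp:Wendy, scarf:Quinn

Final state: lamp:Wendy, scarf:Quinn
Dave holds: (nothing).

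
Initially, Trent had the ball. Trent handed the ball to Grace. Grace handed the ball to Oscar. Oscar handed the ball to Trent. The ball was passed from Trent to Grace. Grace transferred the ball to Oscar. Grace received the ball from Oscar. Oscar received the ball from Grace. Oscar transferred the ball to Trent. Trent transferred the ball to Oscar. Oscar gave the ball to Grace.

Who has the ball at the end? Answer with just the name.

Tracking the ball through each event:
Start: Trent has the ball.
After event 1: Grace has the ball.
After event 2: Oscar has the ball.
After event 3: Trent has the ball.
After event 4: Grace has the ball.
After event 5: Oscar has the ball.
After event 6: Grace has the ball.
After event 7: Oscar has the ball.
After event 8: Trent has the ball.
After event 9: Oscar has the ball.
After event 10: Grace has the ball.

Answer: Grace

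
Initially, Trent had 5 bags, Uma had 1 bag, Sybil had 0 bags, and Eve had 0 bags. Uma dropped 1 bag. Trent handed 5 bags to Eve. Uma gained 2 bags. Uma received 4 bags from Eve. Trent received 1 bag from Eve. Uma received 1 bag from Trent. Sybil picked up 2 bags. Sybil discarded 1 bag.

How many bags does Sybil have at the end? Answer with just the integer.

Answer: 1

Derivation:
Tracking counts step by step:
Start: Trent=5, Uma=1, Sybil=0, Eve=0
Event 1 (Uma -1): Uma: 1 -> 0. State: Trent=5, Uma=0, Sybil=0, Eve=0
Event 2 (Trent -> Eve, 5): Trent: 5 -> 0, Eve: 0 -> 5. State: Trent=0, Uma=0, Sybil=0, Eve=5
Event 3 (Uma +2): Uma: 0 -> 2. State: Trent=0, Uma=2, Sybil=0, Eve=5
Event 4 (Eve -> Uma, 4): Eve: 5 -> 1, Uma: 2 -> 6. State: Trent=0, Uma=6, Sybil=0, Eve=1
Event 5 (Eve -> Trent, 1): Eve: 1 -> 0, Trent: 0 -> 1. State: Trent=1, Uma=6, Sybil=0, Eve=0
Event 6 (Trent -> Uma, 1): Trent: 1 -> 0, Uma: 6 -> 7. State: Trent=0, Uma=7, Sybil=0, Eve=0
Event 7 (Sybil +2): Sybil: 0 -> 2. State: Trent=0, Uma=7, Sybil=2, Eve=0
Event 8 (Sybil -1): Sybil: 2 -> 1. State: Trent=0, Uma=7, Sybil=1, Eve=0

Sybil's final count: 1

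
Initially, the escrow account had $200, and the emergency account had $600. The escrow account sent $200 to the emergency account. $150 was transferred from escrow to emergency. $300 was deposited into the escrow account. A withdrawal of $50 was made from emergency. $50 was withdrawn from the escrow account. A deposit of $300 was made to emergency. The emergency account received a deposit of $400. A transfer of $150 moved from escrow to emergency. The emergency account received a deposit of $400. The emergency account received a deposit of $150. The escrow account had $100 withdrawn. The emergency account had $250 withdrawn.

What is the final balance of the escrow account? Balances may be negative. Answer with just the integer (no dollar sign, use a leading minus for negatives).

Tracking account balances step by step:
Start: escrow=200, emergency=600
Event 1 (transfer 200 escrow -> emergency): escrow: 200 - 200 = 0, emergency: 600 + 200 = 800. Balances: escrow=0, emergency=800
Event 2 (transfer 150 escrow -> emergency): escrow: 0 - 150 = -150, emergency: 800 + 150 = 950. Balances: escrow=-150, emergency=950
Event 3 (deposit 300 to escrow): escrow: -150 + 300 = 150. Balances: escrow=150, emergency=950
Event 4 (withdraw 50 from emergency): emergency: 950 - 50 = 900. Balances: escrow=150, emergency=900
Event 5 (withdraw 50 from escrow): escrow: 150 - 50 = 100. Balances: escrow=100, emergency=900
Event 6 (deposit 300 to emergency): emergency: 900 + 300 = 1200. Balances: escrow=100, emergency=1200
Event 7 (deposit 400 to emergency): emergency: 1200 + 400 = 1600. Balances: escrow=100, emergency=1600
Event 8 (transfer 150 escrow -> emergency): escrow: 100 - 150 = -50, emergency: 1600 + 150 = 1750. Balances: escrow=-50, emergency=1750
Event 9 (deposit 400 to emergency): emergency: 1750 + 400 = 2150. Balances: escrow=-50, emergency=2150
Event 10 (deposit 150 to emergency): emergency: 2150 + 150 = 2300. Balances: escrow=-50, emergency=2300
Event 11 (withdraw 100 from escrow): escrow: -50 - 100 = -150. Balances: escrow=-150, emergency=2300
Event 12 (withdraw 250 from emergency): emergency: 2300 - 250 = 2050. Balances: escrow=-150, emergency=2050

Final balance of escrow: -150

Answer: -150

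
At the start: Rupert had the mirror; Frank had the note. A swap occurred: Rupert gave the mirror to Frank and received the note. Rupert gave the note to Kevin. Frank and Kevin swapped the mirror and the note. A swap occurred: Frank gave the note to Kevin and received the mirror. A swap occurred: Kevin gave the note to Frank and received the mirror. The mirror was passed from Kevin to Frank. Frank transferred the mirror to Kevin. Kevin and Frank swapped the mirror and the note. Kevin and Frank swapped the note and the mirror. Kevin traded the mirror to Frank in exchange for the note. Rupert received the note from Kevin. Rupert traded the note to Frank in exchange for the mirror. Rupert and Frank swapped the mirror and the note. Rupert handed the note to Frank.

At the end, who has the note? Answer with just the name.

Tracking all object holders:
Start: mirror:Rupert, note:Frank
Event 1 (swap mirror<->note: now mirror:Frank, note:Rupert). State: mirror:Frank, note:Rupert
Event 2 (give note: Rupert -> Kevin). State: mirror:Frank, note:Kevin
Event 3 (swap mirror<->note: now mirror:Kevin, note:Frank). State: mirror:Kevin, note:Frank
Event 4 (swap note<->mirror: now note:Kevin, mirror:Frank). State: mirror:Frank, note:Kevin
Event 5 (swap note<->mirror: now note:Frank, mirror:Kevin). State: mirror:Kevin, note:Frank
Event 6 (give mirror: Kevin -> Frank). State: mirror:Frank, note:Frank
Event 7 (give mirror: Frank -> Kevin). State: mirror:Kevin, note:Frank
Event 8 (swap mirror<->note: now mirror:Frank, note:Kevin). State: mirror:Frank, note:Kevin
Event 9 (swap note<->mirror: now note:Frank, mirror:Kevin). State: mirror:Kevin, note:Frank
Event 10 (swap mirror<->note: now mirror:Frank, note:Kevin). State: mirror:Frank, note:Kevin
Event 11 (give note: Kevin -> Rupert). State: mirror:Frank, note:Rupert
Event 12 (swap note<->mirror: now note:Frank, mirror:Rupert). State: mirror:Rupert, note:Frank
Event 13 (swap mirror<->note: now mirror:Frank, note:Rupert). State: mirror:Frank, note:Rupert
Event 14 (give note: Rupert -> Frank). State: mirror:Frank, note:Frank

Final state: mirror:Frank, note:Frank
The note is held by Frank.

Answer: Frank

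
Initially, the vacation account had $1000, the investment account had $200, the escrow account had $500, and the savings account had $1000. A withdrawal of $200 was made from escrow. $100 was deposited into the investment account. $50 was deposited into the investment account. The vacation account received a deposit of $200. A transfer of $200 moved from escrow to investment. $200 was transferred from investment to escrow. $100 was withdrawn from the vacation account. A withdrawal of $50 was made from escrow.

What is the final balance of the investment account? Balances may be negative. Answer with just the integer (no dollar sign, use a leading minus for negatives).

Tracking account balances step by step:
Start: vacation=1000, investment=200, escrow=500, savings=1000
Event 1 (withdraw 200 from escrow): escrow: 500 - 200 = 300. Balances: vacation=1000, investment=200, escrow=300, savings=1000
Event 2 (deposit 100 to investment): investment: 200 + 100 = 300. Balances: vacation=1000, investment=300, escrow=300, savings=1000
Event 3 (deposit 50 to investment): investment: 300 + 50 = 350. Balances: vacation=1000, investment=350, escrow=300, savings=1000
Event 4 (deposit 200 to vacation): vacation: 1000 + 200 = 1200. Balances: vacation=1200, investment=350, escrow=300, savings=1000
Event 5 (transfer 200 escrow -> investment): escrow: 300 - 200 = 100, investment: 350 + 200 = 550. Balances: vacation=1200, investment=550, escrow=100, savings=1000
Event 6 (transfer 200 investment -> escrow): investment: 550 - 200 = 350, escrow: 100 + 200 = 300. Balances: vacation=1200, investment=350, escrow=300, savings=1000
Event 7 (withdraw 100 from vacation): vacation: 1200 - 100 = 1100. Balances: vacation=1100, investment=350, escrow=300, savings=1000
Event 8 (withdraw 50 from escrow): escrow: 300 - 50 = 250. Balances: vacation=1100, investment=350, escrow=250, savings=1000

Final balance of investment: 350

Answer: 350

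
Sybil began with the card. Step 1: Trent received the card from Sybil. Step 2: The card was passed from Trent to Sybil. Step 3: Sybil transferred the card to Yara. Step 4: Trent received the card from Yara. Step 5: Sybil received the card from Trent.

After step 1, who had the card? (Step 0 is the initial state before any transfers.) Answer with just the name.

Answer: Trent

Derivation:
Tracking the card holder through step 1:
After step 0 (start): Sybil
After step 1: Trent

At step 1, the holder is Trent.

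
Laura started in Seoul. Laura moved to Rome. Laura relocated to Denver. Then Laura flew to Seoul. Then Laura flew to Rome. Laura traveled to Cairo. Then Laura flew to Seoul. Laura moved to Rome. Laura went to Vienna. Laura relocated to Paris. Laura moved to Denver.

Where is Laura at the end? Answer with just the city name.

Answer: Denver

Derivation:
Tracking Laura's location:
Start: Laura is in Seoul.
After move 1: Seoul -> Rome. Laura is in Rome.
After move 2: Rome -> Denver. Laura is in Denver.
After move 3: Denver -> Seoul. Laura is in Seoul.
After move 4: Seoul -> Rome. Laura is in Rome.
After move 5: Rome -> Cairo. Laura is in Cairo.
After move 6: Cairo -> Seoul. Laura is in Seoul.
After move 7: Seoul -> Rome. Laura is in Rome.
After move 8: Rome -> Vienna. Laura is in Vienna.
After move 9: Vienna -> Paris. Laura is in Paris.
After move 10: Paris -> Denver. Laura is in Denver.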